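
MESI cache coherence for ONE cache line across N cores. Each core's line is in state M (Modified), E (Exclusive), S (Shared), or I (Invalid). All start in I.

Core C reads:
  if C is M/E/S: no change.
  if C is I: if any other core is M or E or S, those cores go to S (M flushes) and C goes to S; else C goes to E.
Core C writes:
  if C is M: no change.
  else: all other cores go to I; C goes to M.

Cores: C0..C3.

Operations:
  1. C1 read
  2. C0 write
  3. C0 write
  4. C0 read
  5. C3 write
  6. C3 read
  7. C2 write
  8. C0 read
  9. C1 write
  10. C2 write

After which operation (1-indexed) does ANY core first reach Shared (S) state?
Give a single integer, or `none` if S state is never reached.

Answer: 8

Derivation:
Op 1: C1 read [C1 read from I: no other sharers -> C1=E (exclusive)] -> [I,E,I,I]
Op 2: C0 write [C0 write: invalidate ['C1=E'] -> C0=M] -> [M,I,I,I]
Op 3: C0 write [C0 write: already M (modified), no change] -> [M,I,I,I]
Op 4: C0 read [C0 read: already in M, no change] -> [M,I,I,I]
Op 5: C3 write [C3 write: invalidate ['C0=M'] -> C3=M] -> [I,I,I,M]
Op 6: C3 read [C3 read: already in M, no change] -> [I,I,I,M]
Op 7: C2 write [C2 write: invalidate ['C3=M'] -> C2=M] -> [I,I,M,I]
Op 8: C0 read [C0 read from I: others=['C2=M'] -> C0=S, others downsized to S] -> [S,I,S,I]
  -> First S state at op 8; remaining ops need not be traced.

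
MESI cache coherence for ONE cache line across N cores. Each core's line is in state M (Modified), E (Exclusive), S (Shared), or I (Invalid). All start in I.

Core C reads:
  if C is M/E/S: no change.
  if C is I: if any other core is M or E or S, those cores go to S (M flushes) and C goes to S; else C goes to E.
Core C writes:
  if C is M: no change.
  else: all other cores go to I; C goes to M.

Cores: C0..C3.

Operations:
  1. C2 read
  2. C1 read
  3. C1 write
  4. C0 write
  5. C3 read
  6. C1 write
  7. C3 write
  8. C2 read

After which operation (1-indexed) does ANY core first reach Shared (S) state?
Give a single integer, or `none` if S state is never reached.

Op 1: C2 read [C2 read from I: no other sharers -> C2=E (exclusive)] -> [I,I,E,I]
Op 2: C1 read [C1 read from I: others=['C2=E'] -> C1=S, others downsized to S] -> [I,S,S,I]
  -> First S state at op 2; remaining ops need not be traced.

Answer: 2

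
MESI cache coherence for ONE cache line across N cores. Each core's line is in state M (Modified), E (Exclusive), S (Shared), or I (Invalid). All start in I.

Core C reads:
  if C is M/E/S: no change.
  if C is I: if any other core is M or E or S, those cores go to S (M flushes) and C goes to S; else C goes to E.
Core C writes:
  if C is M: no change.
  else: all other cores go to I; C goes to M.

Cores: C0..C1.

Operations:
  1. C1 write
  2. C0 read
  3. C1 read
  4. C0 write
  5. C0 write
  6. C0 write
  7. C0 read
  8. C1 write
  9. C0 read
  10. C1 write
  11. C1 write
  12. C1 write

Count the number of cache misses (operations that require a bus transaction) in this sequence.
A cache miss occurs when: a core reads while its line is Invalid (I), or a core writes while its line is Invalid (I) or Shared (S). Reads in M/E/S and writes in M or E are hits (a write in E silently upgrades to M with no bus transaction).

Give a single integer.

Op 1: C1 write [C1 write: invalidate none -> C1=M] -> [I,M] [MISS #1: write from I]
Op 2: C0 read [C0 read from I: others=['C1=M'] -> C0=S, others downsized to S] -> [S,S] [MISS #2: read from I]
Op 3: C1 read [C1 read: already in S, no change] -> [S,S] [hit: read from S]
Op 4: C0 write [C0 write: invalidate ['C1=S'] -> C0=M] -> [M,I] [MISS #3: write from S]
Op 5: C0 write [C0 write: already M (modified), no change] -> [M,I] [hit: write from M]
Op 6: C0 write [C0 write: already M (modified), no change] -> [M,I] [hit: write from M]
Op 7: C0 read [C0 read: already in M, no change] -> [M,I] [hit: read from M]
Op 8: C1 write [C1 write: invalidate ['C0=M'] -> C1=M] -> [I,M] [MISS #4: write from I]
Op 9: C0 read [C0 read from I: others=['C1=M'] -> C0=S, others downsized to S] -> [S,S] [MISS #5: read from I]
Op 10: C1 write [C1 write: invalidate ['C0=S'] -> C1=M] -> [I,M] [MISS #6: write from S]
Op 11: C1 write [C1 write: already M (modified), no change] -> [I,M] [hit: write from M]
Op 12: C1 write [C1 write: already M (modified), no change] -> [I,M] [hit: write from M]

Answer: 6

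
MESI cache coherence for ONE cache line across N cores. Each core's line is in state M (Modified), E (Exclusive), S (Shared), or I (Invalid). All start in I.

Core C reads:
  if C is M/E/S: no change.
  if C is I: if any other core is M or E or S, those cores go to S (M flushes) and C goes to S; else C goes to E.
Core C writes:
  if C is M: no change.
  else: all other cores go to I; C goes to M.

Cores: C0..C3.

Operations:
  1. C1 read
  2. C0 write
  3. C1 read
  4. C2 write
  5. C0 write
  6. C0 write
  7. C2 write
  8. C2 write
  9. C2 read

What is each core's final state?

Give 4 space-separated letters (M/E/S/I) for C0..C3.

Answer: I I M I

Derivation:
Op 1: C1 read [C1 read from I: no other sharers -> C1=E (exclusive)] -> [I,E,I,I]
Op 2: C0 write [C0 write: invalidate ['C1=E'] -> C0=M] -> [M,I,I,I]
Op 3: C1 read [C1 read from I: others=['C0=M'] -> C1=S, others downsized to S] -> [S,S,I,I]
Op 4: C2 write [C2 write: invalidate ['C0=S', 'C1=S'] -> C2=M] -> [I,I,M,I]
Op 5: C0 write [C0 write: invalidate ['C2=M'] -> C0=M] -> [M,I,I,I]
Op 6: C0 write [C0 write: already M (modified), no change] -> [M,I,I,I]
Op 7: C2 write [C2 write: invalidate ['C0=M'] -> C2=M] -> [I,I,M,I]
Op 8: C2 write [C2 write: already M (modified), no change] -> [I,I,M,I]
Op 9: C2 read [C2 read: already in M, no change] -> [I,I,M,I]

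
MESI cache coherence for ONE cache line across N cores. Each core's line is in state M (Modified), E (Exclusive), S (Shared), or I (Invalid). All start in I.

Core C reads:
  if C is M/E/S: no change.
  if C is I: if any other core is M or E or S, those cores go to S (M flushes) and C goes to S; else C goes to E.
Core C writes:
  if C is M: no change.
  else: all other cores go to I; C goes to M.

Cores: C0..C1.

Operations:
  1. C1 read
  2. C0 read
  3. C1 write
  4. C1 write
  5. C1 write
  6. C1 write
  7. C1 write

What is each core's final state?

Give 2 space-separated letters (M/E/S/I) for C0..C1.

Answer: I M

Derivation:
Op 1: C1 read [C1 read from I: no other sharers -> C1=E (exclusive)] -> [I,E]
Op 2: C0 read [C0 read from I: others=['C1=E'] -> C0=S, others downsized to S] -> [S,S]
Op 3: C1 write [C1 write: invalidate ['C0=S'] -> C1=M] -> [I,M]
Op 4: C1 write [C1 write: already M (modified), no change] -> [I,M]
Op 5: C1 write [C1 write: already M (modified), no change] -> [I,M]
Op 6: C1 write [C1 write: already M (modified), no change] -> [I,M]
Op 7: C1 write [C1 write: already M (modified), no change] -> [I,M]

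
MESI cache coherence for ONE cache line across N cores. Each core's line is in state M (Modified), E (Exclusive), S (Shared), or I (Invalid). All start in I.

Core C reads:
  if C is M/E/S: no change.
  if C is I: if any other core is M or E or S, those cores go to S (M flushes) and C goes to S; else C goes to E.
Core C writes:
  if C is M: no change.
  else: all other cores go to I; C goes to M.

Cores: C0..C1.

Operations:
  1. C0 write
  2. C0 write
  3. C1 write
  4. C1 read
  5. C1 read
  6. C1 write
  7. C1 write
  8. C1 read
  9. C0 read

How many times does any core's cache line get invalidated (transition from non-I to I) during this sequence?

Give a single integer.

Op 1: C0 write [C0 write: invalidate none -> C0=M] -> [M,I] (invalidations this op: 0; running total: 0)
Op 2: C0 write [C0 write: already M (modified), no change] -> [M,I] (invalidations this op: 0; running total: 0)
Op 3: C1 write [C1 write: invalidate ['C0=M'] -> C1=M] -> [I,M] (invalidations this op: 1; running total: 1)
Op 4: C1 read [C1 read: already in M, no change] -> [I,M] (invalidations this op: 0; running total: 1)
Op 5: C1 read [C1 read: already in M, no change] -> [I,M] (invalidations this op: 0; running total: 1)
Op 6: C1 write [C1 write: already M (modified), no change] -> [I,M] (invalidations this op: 0; running total: 1)
Op 7: C1 write [C1 write: already M (modified), no change] -> [I,M] (invalidations this op: 0; running total: 1)
Op 8: C1 read [C1 read: already in M, no change] -> [I,M] (invalidations this op: 0; running total: 1)
Op 9: C0 read [C0 read from I: others=['C1=M'] -> C0=S, others downsized to S] -> [S,S] (invalidations this op: 0; running total: 1)

Answer: 1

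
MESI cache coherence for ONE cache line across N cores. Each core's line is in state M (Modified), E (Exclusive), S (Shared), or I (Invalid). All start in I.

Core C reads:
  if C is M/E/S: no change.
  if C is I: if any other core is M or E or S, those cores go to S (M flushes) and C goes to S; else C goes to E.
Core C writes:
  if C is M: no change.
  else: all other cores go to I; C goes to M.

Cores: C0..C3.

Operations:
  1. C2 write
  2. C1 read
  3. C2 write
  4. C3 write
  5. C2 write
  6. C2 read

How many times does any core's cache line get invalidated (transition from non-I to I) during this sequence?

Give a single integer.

Op 1: C2 write [C2 write: invalidate none -> C2=M] -> [I,I,M,I] (invalidations this op: 0; running total: 0)
Op 2: C1 read [C1 read from I: others=['C2=M'] -> C1=S, others downsized to S] -> [I,S,S,I] (invalidations this op: 0; running total: 0)
Op 3: C2 write [C2 write: invalidate ['C1=S'] -> C2=M] -> [I,I,M,I] (invalidations this op: 1; running total: 1)
Op 4: C3 write [C3 write: invalidate ['C2=M'] -> C3=M] -> [I,I,I,M] (invalidations this op: 1; running total: 2)
Op 5: C2 write [C2 write: invalidate ['C3=M'] -> C2=M] -> [I,I,M,I] (invalidations this op: 1; running total: 3)
Op 6: C2 read [C2 read: already in M, no change] -> [I,I,M,I] (invalidations this op: 0; running total: 3)

Answer: 3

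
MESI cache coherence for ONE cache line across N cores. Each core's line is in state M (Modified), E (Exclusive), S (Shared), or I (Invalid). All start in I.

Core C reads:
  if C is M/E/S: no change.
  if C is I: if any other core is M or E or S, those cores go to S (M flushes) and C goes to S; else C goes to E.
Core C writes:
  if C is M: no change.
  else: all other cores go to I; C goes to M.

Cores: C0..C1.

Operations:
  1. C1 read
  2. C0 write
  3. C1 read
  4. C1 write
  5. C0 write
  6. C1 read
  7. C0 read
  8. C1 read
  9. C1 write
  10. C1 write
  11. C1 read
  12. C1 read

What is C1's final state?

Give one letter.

Answer: M

Derivation:
Op 1: C1 read [C1 read from I: no other sharers -> C1=E (exclusive)] -> [I,E]
Op 2: C0 write [C0 write: invalidate ['C1=E'] -> C0=M] -> [M,I]
Op 3: C1 read [C1 read from I: others=['C0=M'] -> C1=S, others downsized to S] -> [S,S]
Op 4: C1 write [C1 write: invalidate ['C0=S'] -> C1=M] -> [I,M]
Op 5: C0 write [C0 write: invalidate ['C1=M'] -> C0=M] -> [M,I]
Op 6: C1 read [C1 read from I: others=['C0=M'] -> C1=S, others downsized to S] -> [S,S]
Op 7: C0 read [C0 read: already in S, no change] -> [S,S]
Op 8: C1 read [C1 read: already in S, no change] -> [S,S]
Op 9: C1 write [C1 write: invalidate ['C0=S'] -> C1=M] -> [I,M]
Op 10: C1 write [C1 write: already M (modified), no change] -> [I,M]
Op 11: C1 read [C1 read: already in M, no change] -> [I,M]
Op 12: C1 read [C1 read: already in M, no change] -> [I,M]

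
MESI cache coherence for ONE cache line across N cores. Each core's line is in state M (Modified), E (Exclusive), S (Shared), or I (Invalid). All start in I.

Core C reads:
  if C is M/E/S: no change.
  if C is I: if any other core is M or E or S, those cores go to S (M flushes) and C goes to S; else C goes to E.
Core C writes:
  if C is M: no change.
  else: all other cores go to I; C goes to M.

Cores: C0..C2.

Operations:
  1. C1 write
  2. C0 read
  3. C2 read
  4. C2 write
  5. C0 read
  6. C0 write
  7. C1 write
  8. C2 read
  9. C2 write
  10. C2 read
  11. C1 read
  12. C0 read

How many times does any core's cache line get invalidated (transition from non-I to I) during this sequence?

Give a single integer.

Answer: 5

Derivation:
Op 1: C1 write [C1 write: invalidate none -> C1=M] -> [I,M,I] (invalidations this op: 0; running total: 0)
Op 2: C0 read [C0 read from I: others=['C1=M'] -> C0=S, others downsized to S] -> [S,S,I] (invalidations this op: 0; running total: 0)
Op 3: C2 read [C2 read from I: others=['C0=S', 'C1=S'] -> C2=S, others downsized to S] -> [S,S,S] (invalidations this op: 0; running total: 0)
Op 4: C2 write [C2 write: invalidate ['C0=S', 'C1=S'] -> C2=M] -> [I,I,M] (invalidations this op: 2; running total: 2)
Op 5: C0 read [C0 read from I: others=['C2=M'] -> C0=S, others downsized to S] -> [S,I,S] (invalidations this op: 0; running total: 2)
Op 6: C0 write [C0 write: invalidate ['C2=S'] -> C0=M] -> [M,I,I] (invalidations this op: 1; running total: 3)
Op 7: C1 write [C1 write: invalidate ['C0=M'] -> C1=M] -> [I,M,I] (invalidations this op: 1; running total: 4)
Op 8: C2 read [C2 read from I: others=['C1=M'] -> C2=S, others downsized to S] -> [I,S,S] (invalidations this op: 0; running total: 4)
Op 9: C2 write [C2 write: invalidate ['C1=S'] -> C2=M] -> [I,I,M] (invalidations this op: 1; running total: 5)
Op 10: C2 read [C2 read: already in M, no change] -> [I,I,M] (invalidations this op: 0; running total: 5)
Op 11: C1 read [C1 read from I: others=['C2=M'] -> C1=S, others downsized to S] -> [I,S,S] (invalidations this op: 0; running total: 5)
Op 12: C0 read [C0 read from I: others=['C1=S', 'C2=S'] -> C0=S, others downsized to S] -> [S,S,S] (invalidations this op: 0; running total: 5)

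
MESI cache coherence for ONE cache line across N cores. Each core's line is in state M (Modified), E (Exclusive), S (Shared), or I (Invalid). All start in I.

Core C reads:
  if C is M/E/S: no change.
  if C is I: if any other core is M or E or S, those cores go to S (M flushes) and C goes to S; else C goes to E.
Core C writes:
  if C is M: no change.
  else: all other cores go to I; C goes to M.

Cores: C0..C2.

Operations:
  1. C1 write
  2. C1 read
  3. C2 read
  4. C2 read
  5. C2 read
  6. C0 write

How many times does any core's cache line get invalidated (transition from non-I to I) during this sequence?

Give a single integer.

Op 1: C1 write [C1 write: invalidate none -> C1=M] -> [I,M,I] (invalidations this op: 0; running total: 0)
Op 2: C1 read [C1 read: already in M, no change] -> [I,M,I] (invalidations this op: 0; running total: 0)
Op 3: C2 read [C2 read from I: others=['C1=M'] -> C2=S, others downsized to S] -> [I,S,S] (invalidations this op: 0; running total: 0)
Op 4: C2 read [C2 read: already in S, no change] -> [I,S,S] (invalidations this op: 0; running total: 0)
Op 5: C2 read [C2 read: already in S, no change] -> [I,S,S] (invalidations this op: 0; running total: 0)
Op 6: C0 write [C0 write: invalidate ['C1=S', 'C2=S'] -> C0=M] -> [M,I,I] (invalidations this op: 2; running total: 2)

Answer: 2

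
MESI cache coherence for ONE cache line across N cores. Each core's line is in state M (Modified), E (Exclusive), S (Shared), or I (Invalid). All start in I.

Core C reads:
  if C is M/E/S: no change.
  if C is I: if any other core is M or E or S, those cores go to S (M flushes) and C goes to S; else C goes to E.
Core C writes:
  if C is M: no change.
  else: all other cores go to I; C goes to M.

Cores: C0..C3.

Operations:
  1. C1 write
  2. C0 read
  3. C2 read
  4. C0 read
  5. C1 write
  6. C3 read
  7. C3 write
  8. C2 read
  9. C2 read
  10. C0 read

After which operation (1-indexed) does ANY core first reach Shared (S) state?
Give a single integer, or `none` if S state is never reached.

Op 1: C1 write [C1 write: invalidate none -> C1=M] -> [I,M,I,I]
Op 2: C0 read [C0 read from I: others=['C1=M'] -> C0=S, others downsized to S] -> [S,S,I,I]
  -> First S state at op 2; remaining ops need not be traced.

Answer: 2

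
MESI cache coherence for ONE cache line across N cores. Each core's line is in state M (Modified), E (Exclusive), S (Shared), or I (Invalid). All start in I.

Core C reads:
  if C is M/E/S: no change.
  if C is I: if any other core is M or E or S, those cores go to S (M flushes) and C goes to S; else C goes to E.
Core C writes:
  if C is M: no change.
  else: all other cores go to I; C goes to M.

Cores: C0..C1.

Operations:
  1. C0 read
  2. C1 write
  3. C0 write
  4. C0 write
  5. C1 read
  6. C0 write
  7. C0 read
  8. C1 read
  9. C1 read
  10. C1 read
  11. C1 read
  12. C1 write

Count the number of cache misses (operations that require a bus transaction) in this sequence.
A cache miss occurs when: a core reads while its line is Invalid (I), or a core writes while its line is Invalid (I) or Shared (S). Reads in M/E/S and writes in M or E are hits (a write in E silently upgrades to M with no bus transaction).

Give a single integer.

Answer: 7

Derivation:
Op 1: C0 read [C0 read from I: no other sharers -> C0=E (exclusive)] -> [E,I] [MISS #1: read from I]
Op 2: C1 write [C1 write: invalidate ['C0=E'] -> C1=M] -> [I,M] [MISS #2: write from I]
Op 3: C0 write [C0 write: invalidate ['C1=M'] -> C0=M] -> [M,I] [MISS #3: write from I]
Op 4: C0 write [C0 write: already M (modified), no change] -> [M,I] [hit: write from M]
Op 5: C1 read [C1 read from I: others=['C0=M'] -> C1=S, others downsized to S] -> [S,S] [MISS #4: read from I]
Op 6: C0 write [C0 write: invalidate ['C1=S'] -> C0=M] -> [M,I] [MISS #5: write from S]
Op 7: C0 read [C0 read: already in M, no change] -> [M,I] [hit: read from M]
Op 8: C1 read [C1 read from I: others=['C0=M'] -> C1=S, others downsized to S] -> [S,S] [MISS #6: read from I]
Op 9: C1 read [C1 read: already in S, no change] -> [S,S] [hit: read from S]
Op 10: C1 read [C1 read: already in S, no change] -> [S,S] [hit: read from S]
Op 11: C1 read [C1 read: already in S, no change] -> [S,S] [hit: read from S]
Op 12: C1 write [C1 write: invalidate ['C0=S'] -> C1=M] -> [I,M] [MISS #7: write from S]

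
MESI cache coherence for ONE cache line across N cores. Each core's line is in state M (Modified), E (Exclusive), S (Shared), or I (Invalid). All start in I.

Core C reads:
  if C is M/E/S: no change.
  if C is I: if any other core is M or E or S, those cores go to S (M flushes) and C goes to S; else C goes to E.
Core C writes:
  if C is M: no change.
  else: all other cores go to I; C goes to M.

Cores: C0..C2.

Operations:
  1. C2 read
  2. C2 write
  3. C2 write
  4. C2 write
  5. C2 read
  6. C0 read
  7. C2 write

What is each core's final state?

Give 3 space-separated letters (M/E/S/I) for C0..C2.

Answer: I I M

Derivation:
Op 1: C2 read [C2 read from I: no other sharers -> C2=E (exclusive)] -> [I,I,E]
Op 2: C2 write [C2 write: invalidate none -> C2=M] -> [I,I,M]
Op 3: C2 write [C2 write: already M (modified), no change] -> [I,I,M]
Op 4: C2 write [C2 write: already M (modified), no change] -> [I,I,M]
Op 5: C2 read [C2 read: already in M, no change] -> [I,I,M]
Op 6: C0 read [C0 read from I: others=['C2=M'] -> C0=S, others downsized to S] -> [S,I,S]
Op 7: C2 write [C2 write: invalidate ['C0=S'] -> C2=M] -> [I,I,M]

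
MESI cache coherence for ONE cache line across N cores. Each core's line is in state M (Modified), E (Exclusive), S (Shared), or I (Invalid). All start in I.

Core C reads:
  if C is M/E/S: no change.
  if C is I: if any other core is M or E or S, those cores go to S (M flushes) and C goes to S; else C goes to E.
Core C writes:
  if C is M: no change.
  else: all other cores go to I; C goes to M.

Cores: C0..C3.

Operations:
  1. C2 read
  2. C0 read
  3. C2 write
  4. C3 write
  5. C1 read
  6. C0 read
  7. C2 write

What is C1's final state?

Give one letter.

Answer: I

Derivation:
Op 1: C2 read [C2 read from I: no other sharers -> C2=E (exclusive)] -> [I,I,E,I]
Op 2: C0 read [C0 read from I: others=['C2=E'] -> C0=S, others downsized to S] -> [S,I,S,I]
Op 3: C2 write [C2 write: invalidate ['C0=S'] -> C2=M] -> [I,I,M,I]
Op 4: C3 write [C3 write: invalidate ['C2=M'] -> C3=M] -> [I,I,I,M]
Op 5: C1 read [C1 read from I: others=['C3=M'] -> C1=S, others downsized to S] -> [I,S,I,S]
Op 6: C0 read [C0 read from I: others=['C1=S', 'C3=S'] -> C0=S, others downsized to S] -> [S,S,I,S]
Op 7: C2 write [C2 write: invalidate ['C0=S', 'C1=S', 'C3=S'] -> C2=M] -> [I,I,M,I]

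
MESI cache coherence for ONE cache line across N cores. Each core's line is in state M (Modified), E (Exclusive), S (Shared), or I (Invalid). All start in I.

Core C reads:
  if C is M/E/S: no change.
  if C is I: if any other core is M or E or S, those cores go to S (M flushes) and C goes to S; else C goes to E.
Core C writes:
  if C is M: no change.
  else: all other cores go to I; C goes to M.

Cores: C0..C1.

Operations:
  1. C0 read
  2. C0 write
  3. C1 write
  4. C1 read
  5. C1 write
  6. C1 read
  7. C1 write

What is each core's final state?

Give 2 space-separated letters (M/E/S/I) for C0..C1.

Answer: I M

Derivation:
Op 1: C0 read [C0 read from I: no other sharers -> C0=E (exclusive)] -> [E,I]
Op 2: C0 write [C0 write: invalidate none -> C0=M] -> [M,I]
Op 3: C1 write [C1 write: invalidate ['C0=M'] -> C1=M] -> [I,M]
Op 4: C1 read [C1 read: already in M, no change] -> [I,M]
Op 5: C1 write [C1 write: already M (modified), no change] -> [I,M]
Op 6: C1 read [C1 read: already in M, no change] -> [I,M]
Op 7: C1 write [C1 write: already M (modified), no change] -> [I,M]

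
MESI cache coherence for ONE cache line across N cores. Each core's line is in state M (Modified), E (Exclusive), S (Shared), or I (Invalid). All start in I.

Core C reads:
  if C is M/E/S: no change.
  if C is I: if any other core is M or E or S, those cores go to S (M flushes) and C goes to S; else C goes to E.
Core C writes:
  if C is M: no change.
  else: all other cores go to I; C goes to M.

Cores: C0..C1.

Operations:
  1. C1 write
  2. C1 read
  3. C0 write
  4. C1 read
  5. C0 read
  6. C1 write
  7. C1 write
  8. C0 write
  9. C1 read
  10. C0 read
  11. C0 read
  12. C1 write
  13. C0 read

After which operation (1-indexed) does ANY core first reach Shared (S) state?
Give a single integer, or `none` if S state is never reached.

Op 1: C1 write [C1 write: invalidate none -> C1=M] -> [I,M]
Op 2: C1 read [C1 read: already in M, no change] -> [I,M]
Op 3: C0 write [C0 write: invalidate ['C1=M'] -> C0=M] -> [M,I]
Op 4: C1 read [C1 read from I: others=['C0=M'] -> C1=S, others downsized to S] -> [S,S]
  -> First S state at op 4; remaining ops need not be traced.

Answer: 4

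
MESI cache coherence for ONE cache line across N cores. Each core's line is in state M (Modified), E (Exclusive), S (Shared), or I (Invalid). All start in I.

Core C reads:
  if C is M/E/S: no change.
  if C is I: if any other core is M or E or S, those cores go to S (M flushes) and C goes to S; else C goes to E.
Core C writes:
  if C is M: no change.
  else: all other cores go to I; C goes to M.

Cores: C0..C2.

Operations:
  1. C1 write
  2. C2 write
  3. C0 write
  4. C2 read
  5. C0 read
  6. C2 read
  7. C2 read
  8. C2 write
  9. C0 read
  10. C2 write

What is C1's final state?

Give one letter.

Op 1: C1 write [C1 write: invalidate none -> C1=M] -> [I,M,I]
Op 2: C2 write [C2 write: invalidate ['C1=M'] -> C2=M] -> [I,I,M]
Op 3: C0 write [C0 write: invalidate ['C2=M'] -> C0=M] -> [M,I,I]
Op 4: C2 read [C2 read from I: others=['C0=M'] -> C2=S, others downsized to S] -> [S,I,S]
Op 5: C0 read [C0 read: already in S, no change] -> [S,I,S]
Op 6: C2 read [C2 read: already in S, no change] -> [S,I,S]
Op 7: C2 read [C2 read: already in S, no change] -> [S,I,S]
Op 8: C2 write [C2 write: invalidate ['C0=S'] -> C2=M] -> [I,I,M]
Op 9: C0 read [C0 read from I: others=['C2=M'] -> C0=S, others downsized to S] -> [S,I,S]
Op 10: C2 write [C2 write: invalidate ['C0=S'] -> C2=M] -> [I,I,M]

Answer: I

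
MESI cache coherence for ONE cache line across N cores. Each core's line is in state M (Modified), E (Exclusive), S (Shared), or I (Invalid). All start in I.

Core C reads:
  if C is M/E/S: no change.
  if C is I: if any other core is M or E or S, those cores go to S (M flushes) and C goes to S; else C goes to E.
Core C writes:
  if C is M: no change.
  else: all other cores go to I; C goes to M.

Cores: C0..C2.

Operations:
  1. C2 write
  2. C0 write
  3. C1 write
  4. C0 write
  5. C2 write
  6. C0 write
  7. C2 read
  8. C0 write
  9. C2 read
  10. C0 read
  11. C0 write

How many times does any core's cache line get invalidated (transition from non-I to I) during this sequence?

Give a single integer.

Op 1: C2 write [C2 write: invalidate none -> C2=M] -> [I,I,M] (invalidations this op: 0; running total: 0)
Op 2: C0 write [C0 write: invalidate ['C2=M'] -> C0=M] -> [M,I,I] (invalidations this op: 1; running total: 1)
Op 3: C1 write [C1 write: invalidate ['C0=M'] -> C1=M] -> [I,M,I] (invalidations this op: 1; running total: 2)
Op 4: C0 write [C0 write: invalidate ['C1=M'] -> C0=M] -> [M,I,I] (invalidations this op: 1; running total: 3)
Op 5: C2 write [C2 write: invalidate ['C0=M'] -> C2=M] -> [I,I,M] (invalidations this op: 1; running total: 4)
Op 6: C0 write [C0 write: invalidate ['C2=M'] -> C0=M] -> [M,I,I] (invalidations this op: 1; running total: 5)
Op 7: C2 read [C2 read from I: others=['C0=M'] -> C2=S, others downsized to S] -> [S,I,S] (invalidations this op: 0; running total: 5)
Op 8: C0 write [C0 write: invalidate ['C2=S'] -> C0=M] -> [M,I,I] (invalidations this op: 1; running total: 6)
Op 9: C2 read [C2 read from I: others=['C0=M'] -> C2=S, others downsized to S] -> [S,I,S] (invalidations this op: 0; running total: 6)
Op 10: C0 read [C0 read: already in S, no change] -> [S,I,S] (invalidations this op: 0; running total: 6)
Op 11: C0 write [C0 write: invalidate ['C2=S'] -> C0=M] -> [M,I,I] (invalidations this op: 1; running total: 7)

Answer: 7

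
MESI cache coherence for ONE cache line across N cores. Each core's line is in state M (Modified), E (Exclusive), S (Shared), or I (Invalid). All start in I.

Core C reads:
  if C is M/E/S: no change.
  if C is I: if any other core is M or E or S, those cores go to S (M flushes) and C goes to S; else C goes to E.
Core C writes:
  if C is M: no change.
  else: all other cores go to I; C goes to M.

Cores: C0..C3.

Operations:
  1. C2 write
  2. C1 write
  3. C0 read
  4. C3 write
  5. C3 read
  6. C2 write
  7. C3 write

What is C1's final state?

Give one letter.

Op 1: C2 write [C2 write: invalidate none -> C2=M] -> [I,I,M,I]
Op 2: C1 write [C1 write: invalidate ['C2=M'] -> C1=M] -> [I,M,I,I]
Op 3: C0 read [C0 read from I: others=['C1=M'] -> C0=S, others downsized to S] -> [S,S,I,I]
Op 4: C3 write [C3 write: invalidate ['C0=S', 'C1=S'] -> C3=M] -> [I,I,I,M]
Op 5: C3 read [C3 read: already in M, no change] -> [I,I,I,M]
Op 6: C2 write [C2 write: invalidate ['C3=M'] -> C2=M] -> [I,I,M,I]
Op 7: C3 write [C3 write: invalidate ['C2=M'] -> C3=M] -> [I,I,I,M]

Answer: I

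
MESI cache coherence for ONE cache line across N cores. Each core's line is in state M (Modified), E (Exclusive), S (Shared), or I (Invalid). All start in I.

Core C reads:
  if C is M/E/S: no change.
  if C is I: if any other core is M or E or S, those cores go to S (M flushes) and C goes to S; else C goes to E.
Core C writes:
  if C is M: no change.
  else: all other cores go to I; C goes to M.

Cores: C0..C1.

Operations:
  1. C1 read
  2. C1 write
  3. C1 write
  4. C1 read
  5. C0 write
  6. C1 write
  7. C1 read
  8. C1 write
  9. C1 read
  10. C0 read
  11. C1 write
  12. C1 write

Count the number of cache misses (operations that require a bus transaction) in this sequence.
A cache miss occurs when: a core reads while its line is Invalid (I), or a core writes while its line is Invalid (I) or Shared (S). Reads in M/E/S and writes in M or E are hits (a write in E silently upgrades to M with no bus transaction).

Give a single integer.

Op 1: C1 read [C1 read from I: no other sharers -> C1=E (exclusive)] -> [I,E] [MISS #1: read from I]
Op 2: C1 write [C1 write: invalidate none -> C1=M] -> [I,M] [hit: write from E is a silent E->M upgrade, no bus transaction]
Op 3: C1 write [C1 write: already M (modified), no change] -> [I,M] [hit: write from M]
Op 4: C1 read [C1 read: already in M, no change] -> [I,M] [hit: read from M]
Op 5: C0 write [C0 write: invalidate ['C1=M'] -> C0=M] -> [M,I] [MISS #2: write from I]
Op 6: C1 write [C1 write: invalidate ['C0=M'] -> C1=M] -> [I,M] [MISS #3: write from I]
Op 7: C1 read [C1 read: already in M, no change] -> [I,M] [hit: read from M]
Op 8: C1 write [C1 write: already M (modified), no change] -> [I,M] [hit: write from M]
Op 9: C1 read [C1 read: already in M, no change] -> [I,M] [hit: read from M]
Op 10: C0 read [C0 read from I: others=['C1=M'] -> C0=S, others downsized to S] -> [S,S] [MISS #4: read from I]
Op 11: C1 write [C1 write: invalidate ['C0=S'] -> C1=M] -> [I,M] [MISS #5: write from S]
Op 12: C1 write [C1 write: already M (modified), no change] -> [I,M] [hit: write from M]

Answer: 5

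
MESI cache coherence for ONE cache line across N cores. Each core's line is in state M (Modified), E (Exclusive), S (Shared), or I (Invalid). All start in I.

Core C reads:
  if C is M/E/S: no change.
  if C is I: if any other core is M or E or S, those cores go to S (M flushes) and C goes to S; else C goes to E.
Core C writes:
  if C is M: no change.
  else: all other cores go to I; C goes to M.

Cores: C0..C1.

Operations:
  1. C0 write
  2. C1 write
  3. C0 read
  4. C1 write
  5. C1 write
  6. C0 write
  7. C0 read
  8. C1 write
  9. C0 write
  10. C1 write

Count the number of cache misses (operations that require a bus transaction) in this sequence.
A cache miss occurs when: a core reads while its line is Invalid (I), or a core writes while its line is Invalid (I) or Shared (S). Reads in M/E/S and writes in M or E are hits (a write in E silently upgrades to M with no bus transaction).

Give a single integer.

Op 1: C0 write [C0 write: invalidate none -> C0=M] -> [M,I] [MISS #1: write from I]
Op 2: C1 write [C1 write: invalidate ['C0=M'] -> C1=M] -> [I,M] [MISS #2: write from I]
Op 3: C0 read [C0 read from I: others=['C1=M'] -> C0=S, others downsized to S] -> [S,S] [MISS #3: read from I]
Op 4: C1 write [C1 write: invalidate ['C0=S'] -> C1=M] -> [I,M] [MISS #4: write from S]
Op 5: C1 write [C1 write: already M (modified), no change] -> [I,M] [hit: write from M]
Op 6: C0 write [C0 write: invalidate ['C1=M'] -> C0=M] -> [M,I] [MISS #5: write from I]
Op 7: C0 read [C0 read: already in M, no change] -> [M,I] [hit: read from M]
Op 8: C1 write [C1 write: invalidate ['C0=M'] -> C1=M] -> [I,M] [MISS #6: write from I]
Op 9: C0 write [C0 write: invalidate ['C1=M'] -> C0=M] -> [M,I] [MISS #7: write from I]
Op 10: C1 write [C1 write: invalidate ['C0=M'] -> C1=M] -> [I,M] [MISS #8: write from I]

Answer: 8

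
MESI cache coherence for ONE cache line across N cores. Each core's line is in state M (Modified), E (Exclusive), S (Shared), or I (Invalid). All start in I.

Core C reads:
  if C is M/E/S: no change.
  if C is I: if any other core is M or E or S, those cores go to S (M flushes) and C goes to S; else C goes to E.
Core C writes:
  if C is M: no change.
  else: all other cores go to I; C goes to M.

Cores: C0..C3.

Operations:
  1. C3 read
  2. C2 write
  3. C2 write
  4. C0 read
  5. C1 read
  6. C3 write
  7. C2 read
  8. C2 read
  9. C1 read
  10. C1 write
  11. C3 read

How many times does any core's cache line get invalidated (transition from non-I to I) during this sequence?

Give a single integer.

Op 1: C3 read [C3 read from I: no other sharers -> C3=E (exclusive)] -> [I,I,I,E] (invalidations this op: 0; running total: 0)
Op 2: C2 write [C2 write: invalidate ['C3=E'] -> C2=M] -> [I,I,M,I] (invalidations this op: 1; running total: 1)
Op 3: C2 write [C2 write: already M (modified), no change] -> [I,I,M,I] (invalidations this op: 0; running total: 1)
Op 4: C0 read [C0 read from I: others=['C2=M'] -> C0=S, others downsized to S] -> [S,I,S,I] (invalidations this op: 0; running total: 1)
Op 5: C1 read [C1 read from I: others=['C0=S', 'C2=S'] -> C1=S, others downsized to S] -> [S,S,S,I] (invalidations this op: 0; running total: 1)
Op 6: C3 write [C3 write: invalidate ['C0=S', 'C1=S', 'C2=S'] -> C3=M] -> [I,I,I,M] (invalidations this op: 3; running total: 4)
Op 7: C2 read [C2 read from I: others=['C3=M'] -> C2=S, others downsized to S] -> [I,I,S,S] (invalidations this op: 0; running total: 4)
Op 8: C2 read [C2 read: already in S, no change] -> [I,I,S,S] (invalidations this op: 0; running total: 4)
Op 9: C1 read [C1 read from I: others=['C2=S', 'C3=S'] -> C1=S, others downsized to S] -> [I,S,S,S] (invalidations this op: 0; running total: 4)
Op 10: C1 write [C1 write: invalidate ['C2=S', 'C3=S'] -> C1=M] -> [I,M,I,I] (invalidations this op: 2; running total: 6)
Op 11: C3 read [C3 read from I: others=['C1=M'] -> C3=S, others downsized to S] -> [I,S,I,S] (invalidations this op: 0; running total: 6)

Answer: 6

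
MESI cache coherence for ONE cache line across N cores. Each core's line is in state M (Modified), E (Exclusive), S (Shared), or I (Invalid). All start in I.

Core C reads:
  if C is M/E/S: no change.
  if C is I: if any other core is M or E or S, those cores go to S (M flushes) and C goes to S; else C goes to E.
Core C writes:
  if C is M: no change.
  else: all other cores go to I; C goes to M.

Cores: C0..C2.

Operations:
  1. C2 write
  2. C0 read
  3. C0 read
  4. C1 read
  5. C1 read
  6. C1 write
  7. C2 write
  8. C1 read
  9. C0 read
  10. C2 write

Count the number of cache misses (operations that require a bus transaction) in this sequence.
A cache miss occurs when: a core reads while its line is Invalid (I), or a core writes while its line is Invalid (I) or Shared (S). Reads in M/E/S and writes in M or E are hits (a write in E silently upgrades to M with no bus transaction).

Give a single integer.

Op 1: C2 write [C2 write: invalidate none -> C2=M] -> [I,I,M] [MISS #1: write from I]
Op 2: C0 read [C0 read from I: others=['C2=M'] -> C0=S, others downsized to S] -> [S,I,S] [MISS #2: read from I]
Op 3: C0 read [C0 read: already in S, no change] -> [S,I,S] [hit: read from S]
Op 4: C1 read [C1 read from I: others=['C0=S', 'C2=S'] -> C1=S, others downsized to S] -> [S,S,S] [MISS #3: read from I]
Op 5: C1 read [C1 read: already in S, no change] -> [S,S,S] [hit: read from S]
Op 6: C1 write [C1 write: invalidate ['C0=S', 'C2=S'] -> C1=M] -> [I,M,I] [MISS #4: write from S]
Op 7: C2 write [C2 write: invalidate ['C1=M'] -> C2=M] -> [I,I,M] [MISS #5: write from I]
Op 8: C1 read [C1 read from I: others=['C2=M'] -> C1=S, others downsized to S] -> [I,S,S] [MISS #6: read from I]
Op 9: C0 read [C0 read from I: others=['C1=S', 'C2=S'] -> C0=S, others downsized to S] -> [S,S,S] [MISS #7: read from I]
Op 10: C2 write [C2 write: invalidate ['C0=S', 'C1=S'] -> C2=M] -> [I,I,M] [MISS #8: write from S]

Answer: 8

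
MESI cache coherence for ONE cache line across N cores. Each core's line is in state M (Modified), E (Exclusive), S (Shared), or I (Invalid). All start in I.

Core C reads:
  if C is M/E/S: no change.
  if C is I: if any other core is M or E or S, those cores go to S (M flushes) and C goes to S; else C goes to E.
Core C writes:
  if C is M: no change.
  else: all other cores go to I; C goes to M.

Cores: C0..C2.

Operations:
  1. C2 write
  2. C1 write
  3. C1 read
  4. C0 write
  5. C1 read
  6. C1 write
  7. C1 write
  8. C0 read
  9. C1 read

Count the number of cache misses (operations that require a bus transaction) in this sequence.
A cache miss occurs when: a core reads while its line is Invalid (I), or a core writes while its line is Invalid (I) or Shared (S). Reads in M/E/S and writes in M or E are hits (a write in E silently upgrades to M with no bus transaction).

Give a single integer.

Op 1: C2 write [C2 write: invalidate none -> C2=M] -> [I,I,M] [MISS #1: write from I]
Op 2: C1 write [C1 write: invalidate ['C2=M'] -> C1=M] -> [I,M,I] [MISS #2: write from I]
Op 3: C1 read [C1 read: already in M, no change] -> [I,M,I] [hit: read from M]
Op 4: C0 write [C0 write: invalidate ['C1=M'] -> C0=M] -> [M,I,I] [MISS #3: write from I]
Op 5: C1 read [C1 read from I: others=['C0=M'] -> C1=S, others downsized to S] -> [S,S,I] [MISS #4: read from I]
Op 6: C1 write [C1 write: invalidate ['C0=S'] -> C1=M] -> [I,M,I] [MISS #5: write from S]
Op 7: C1 write [C1 write: already M (modified), no change] -> [I,M,I] [hit: write from M]
Op 8: C0 read [C0 read from I: others=['C1=M'] -> C0=S, others downsized to S] -> [S,S,I] [MISS #6: read from I]
Op 9: C1 read [C1 read: already in S, no change] -> [S,S,I] [hit: read from S]

Answer: 6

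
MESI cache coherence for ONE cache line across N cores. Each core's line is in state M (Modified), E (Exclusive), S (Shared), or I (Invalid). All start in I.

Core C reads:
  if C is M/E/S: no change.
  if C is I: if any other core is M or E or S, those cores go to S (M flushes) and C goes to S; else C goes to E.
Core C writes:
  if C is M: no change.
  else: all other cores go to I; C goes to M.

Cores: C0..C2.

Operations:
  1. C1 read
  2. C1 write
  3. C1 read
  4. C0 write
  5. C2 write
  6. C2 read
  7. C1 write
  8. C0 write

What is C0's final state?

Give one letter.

Answer: M

Derivation:
Op 1: C1 read [C1 read from I: no other sharers -> C1=E (exclusive)] -> [I,E,I]
Op 2: C1 write [C1 write: invalidate none -> C1=M] -> [I,M,I]
Op 3: C1 read [C1 read: already in M, no change] -> [I,M,I]
Op 4: C0 write [C0 write: invalidate ['C1=M'] -> C0=M] -> [M,I,I]
Op 5: C2 write [C2 write: invalidate ['C0=M'] -> C2=M] -> [I,I,M]
Op 6: C2 read [C2 read: already in M, no change] -> [I,I,M]
Op 7: C1 write [C1 write: invalidate ['C2=M'] -> C1=M] -> [I,M,I]
Op 8: C0 write [C0 write: invalidate ['C1=M'] -> C0=M] -> [M,I,I]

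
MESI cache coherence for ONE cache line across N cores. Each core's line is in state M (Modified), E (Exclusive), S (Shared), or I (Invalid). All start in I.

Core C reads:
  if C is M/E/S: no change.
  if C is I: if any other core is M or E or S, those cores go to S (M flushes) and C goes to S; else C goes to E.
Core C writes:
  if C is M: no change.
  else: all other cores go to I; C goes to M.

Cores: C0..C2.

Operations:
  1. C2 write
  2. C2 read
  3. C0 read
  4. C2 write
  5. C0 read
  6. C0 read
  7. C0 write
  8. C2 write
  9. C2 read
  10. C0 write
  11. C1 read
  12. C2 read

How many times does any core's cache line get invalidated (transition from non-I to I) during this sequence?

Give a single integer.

Answer: 4

Derivation:
Op 1: C2 write [C2 write: invalidate none -> C2=M] -> [I,I,M] (invalidations this op: 0; running total: 0)
Op 2: C2 read [C2 read: already in M, no change] -> [I,I,M] (invalidations this op: 0; running total: 0)
Op 3: C0 read [C0 read from I: others=['C2=M'] -> C0=S, others downsized to S] -> [S,I,S] (invalidations this op: 0; running total: 0)
Op 4: C2 write [C2 write: invalidate ['C0=S'] -> C2=M] -> [I,I,M] (invalidations this op: 1; running total: 1)
Op 5: C0 read [C0 read from I: others=['C2=M'] -> C0=S, others downsized to S] -> [S,I,S] (invalidations this op: 0; running total: 1)
Op 6: C0 read [C0 read: already in S, no change] -> [S,I,S] (invalidations this op: 0; running total: 1)
Op 7: C0 write [C0 write: invalidate ['C2=S'] -> C0=M] -> [M,I,I] (invalidations this op: 1; running total: 2)
Op 8: C2 write [C2 write: invalidate ['C0=M'] -> C2=M] -> [I,I,M] (invalidations this op: 1; running total: 3)
Op 9: C2 read [C2 read: already in M, no change] -> [I,I,M] (invalidations this op: 0; running total: 3)
Op 10: C0 write [C0 write: invalidate ['C2=M'] -> C0=M] -> [M,I,I] (invalidations this op: 1; running total: 4)
Op 11: C1 read [C1 read from I: others=['C0=M'] -> C1=S, others downsized to S] -> [S,S,I] (invalidations this op: 0; running total: 4)
Op 12: C2 read [C2 read from I: others=['C0=S', 'C1=S'] -> C2=S, others downsized to S] -> [S,S,S] (invalidations this op: 0; running total: 4)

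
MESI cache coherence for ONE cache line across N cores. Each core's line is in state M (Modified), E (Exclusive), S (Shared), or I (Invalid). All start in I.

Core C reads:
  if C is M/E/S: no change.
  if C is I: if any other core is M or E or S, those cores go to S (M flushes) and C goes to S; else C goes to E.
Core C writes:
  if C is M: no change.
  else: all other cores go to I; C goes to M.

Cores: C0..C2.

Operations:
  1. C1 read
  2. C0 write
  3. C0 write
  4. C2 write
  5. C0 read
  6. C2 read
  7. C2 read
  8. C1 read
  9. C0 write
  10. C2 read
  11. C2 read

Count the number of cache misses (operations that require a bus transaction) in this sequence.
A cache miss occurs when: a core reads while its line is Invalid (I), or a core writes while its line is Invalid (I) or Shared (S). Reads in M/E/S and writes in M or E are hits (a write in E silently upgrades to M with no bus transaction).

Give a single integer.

Answer: 7

Derivation:
Op 1: C1 read [C1 read from I: no other sharers -> C1=E (exclusive)] -> [I,E,I] [MISS #1: read from I]
Op 2: C0 write [C0 write: invalidate ['C1=E'] -> C0=M] -> [M,I,I] [MISS #2: write from I]
Op 3: C0 write [C0 write: already M (modified), no change] -> [M,I,I] [hit: write from M]
Op 4: C2 write [C2 write: invalidate ['C0=M'] -> C2=M] -> [I,I,M] [MISS #3: write from I]
Op 5: C0 read [C0 read from I: others=['C2=M'] -> C0=S, others downsized to S] -> [S,I,S] [MISS #4: read from I]
Op 6: C2 read [C2 read: already in S, no change] -> [S,I,S] [hit: read from S]
Op 7: C2 read [C2 read: already in S, no change] -> [S,I,S] [hit: read from S]
Op 8: C1 read [C1 read from I: others=['C0=S', 'C2=S'] -> C1=S, others downsized to S] -> [S,S,S] [MISS #5: read from I]
Op 9: C0 write [C0 write: invalidate ['C1=S', 'C2=S'] -> C0=M] -> [M,I,I] [MISS #6: write from S]
Op 10: C2 read [C2 read from I: others=['C0=M'] -> C2=S, others downsized to S] -> [S,I,S] [MISS #7: read from I]
Op 11: C2 read [C2 read: already in S, no change] -> [S,I,S] [hit: read from S]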